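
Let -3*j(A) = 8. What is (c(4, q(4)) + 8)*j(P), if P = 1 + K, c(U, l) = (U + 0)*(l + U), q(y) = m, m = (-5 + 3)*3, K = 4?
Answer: 0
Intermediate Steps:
m = -6 (m = -2*3 = -6)
q(y) = -6
c(U, l) = U*(U + l)
P = 5 (P = 1 + 4 = 5)
j(A) = -8/3 (j(A) = -⅓*8 = -8/3)
(c(4, q(4)) + 8)*j(P) = (4*(4 - 6) + 8)*(-8/3) = (4*(-2) + 8)*(-8/3) = (-8 + 8)*(-8/3) = 0*(-8/3) = 0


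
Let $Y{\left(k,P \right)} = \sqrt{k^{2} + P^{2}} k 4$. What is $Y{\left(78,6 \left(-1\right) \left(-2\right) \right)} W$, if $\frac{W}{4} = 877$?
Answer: $6566976 \sqrt{173} \approx 8.6375 \cdot 10^{7}$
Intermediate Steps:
$W = 3508$ ($W = 4 \cdot 877 = 3508$)
$Y{\left(k,P \right)} = 4 k \sqrt{P^{2} + k^{2}}$ ($Y{\left(k,P \right)} = \sqrt{P^{2} + k^{2}} k 4 = k \sqrt{P^{2} + k^{2}} \cdot 4 = 4 k \sqrt{P^{2} + k^{2}}$)
$Y{\left(78,6 \left(-1\right) \left(-2\right) \right)} W = 4 \cdot 78 \sqrt{\left(6 \left(-1\right) \left(-2\right)\right)^{2} + 78^{2}} \cdot 3508 = 4 \cdot 78 \sqrt{\left(\left(-6\right) \left(-2\right)\right)^{2} + 6084} \cdot 3508 = 4 \cdot 78 \sqrt{12^{2} + 6084} \cdot 3508 = 4 \cdot 78 \sqrt{144 + 6084} \cdot 3508 = 4 \cdot 78 \sqrt{6228} \cdot 3508 = 4 \cdot 78 \cdot 6 \sqrt{173} \cdot 3508 = 1872 \sqrt{173} \cdot 3508 = 6566976 \sqrt{173}$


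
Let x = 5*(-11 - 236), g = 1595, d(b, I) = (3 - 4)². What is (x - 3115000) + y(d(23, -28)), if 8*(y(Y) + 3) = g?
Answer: -24928309/8 ≈ -3.1160e+6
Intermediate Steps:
d(b, I) = 1 (d(b, I) = (-1)² = 1)
x = -1235 (x = 5*(-247) = -1235)
y(Y) = 1571/8 (y(Y) = -3 + (⅛)*1595 = -3 + 1595/8 = 1571/8)
(x - 3115000) + y(d(23, -28)) = (-1235 - 3115000) + 1571/8 = -3116235 + 1571/8 = -24928309/8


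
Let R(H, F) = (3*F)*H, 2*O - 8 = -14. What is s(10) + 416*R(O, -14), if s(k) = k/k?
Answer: 52417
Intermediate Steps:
O = -3 (O = 4 + (1/2)*(-14) = 4 - 7 = -3)
R(H, F) = 3*F*H
s(k) = 1
s(10) + 416*R(O, -14) = 1 + 416*(3*(-14)*(-3)) = 1 + 416*126 = 1 + 52416 = 52417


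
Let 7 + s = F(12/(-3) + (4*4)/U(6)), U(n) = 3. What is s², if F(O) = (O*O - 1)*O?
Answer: 25921/729 ≈ 35.557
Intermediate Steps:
F(O) = O*(-1 + O²) (F(O) = (O² - 1)*O = (-1 + O²)*O = O*(-1 + O²))
s = -161/27 (s = -7 + ((12/(-3) + (4*4)/3)³ - (12/(-3) + (4*4)/3)) = -7 + ((12*(-⅓) + 16*(⅓))³ - (12*(-⅓) + 16*(⅓))) = -7 + ((-4 + 16/3)³ - (-4 + 16/3)) = -7 + ((4/3)³ - 1*4/3) = -7 + (64/27 - 4/3) = -7 + 28/27 = -161/27 ≈ -5.9630)
s² = (-161/27)² = 25921/729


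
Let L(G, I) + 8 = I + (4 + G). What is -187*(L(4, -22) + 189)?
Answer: -31229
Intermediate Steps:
L(G, I) = -4 + G + I (L(G, I) = -8 + (I + (4 + G)) = -8 + (4 + G + I) = -4 + G + I)
-187*(L(4, -22) + 189) = -187*((-4 + 4 - 22) + 189) = -187*(-22 + 189) = -187*167 = -31229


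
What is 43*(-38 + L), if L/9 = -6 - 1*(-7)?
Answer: -1247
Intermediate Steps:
L = 9 (L = 9*(-6 - 1*(-7)) = 9*(-6 + 7) = 9*1 = 9)
43*(-38 + L) = 43*(-38 + 9) = 43*(-29) = -1247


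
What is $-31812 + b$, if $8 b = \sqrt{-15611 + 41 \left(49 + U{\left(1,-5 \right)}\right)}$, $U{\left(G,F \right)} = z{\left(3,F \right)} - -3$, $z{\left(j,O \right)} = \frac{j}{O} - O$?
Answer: $-31812 + \frac{7 i \sqrt{6785}}{40} \approx -31812.0 + 14.415 i$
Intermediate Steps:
$z{\left(j,O \right)} = - O + \frac{j}{O}$
$U{\left(G,F \right)} = 3 - F + \frac{3}{F}$ ($U{\left(G,F \right)} = \left(- F + \frac{3}{F}\right) - -3 = \left(- F + \frac{3}{F}\right) + 3 = 3 - F + \frac{3}{F}$)
$b = \frac{7 i \sqrt{6785}}{40}$ ($b = \frac{\sqrt{-15611 + 41 \left(49 + \left(3 - -5 + \frac{3}{-5}\right)\right)}}{8} = \frac{\sqrt{-15611 + 41 \left(49 + \left(3 + 5 + 3 \left(- \frac{1}{5}\right)\right)\right)}}{8} = \frac{\sqrt{-15611 + 41 \left(49 + \left(3 + 5 - \frac{3}{5}\right)\right)}}{8} = \frac{\sqrt{-15611 + 41 \left(49 + \frac{37}{5}\right)}}{8} = \frac{\sqrt{-15611 + 41 \cdot \frac{282}{5}}}{8} = \frac{\sqrt{-15611 + \frac{11562}{5}}}{8} = \frac{\sqrt{- \frac{66493}{5}}}{8} = \frac{\frac{7}{5} i \sqrt{6785}}{8} = \frac{7 i \sqrt{6785}}{40} \approx 14.415 i$)
$-31812 + b = -31812 + \frac{7 i \sqrt{6785}}{40}$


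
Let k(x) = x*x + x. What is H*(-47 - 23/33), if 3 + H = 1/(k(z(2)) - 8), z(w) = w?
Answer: 5509/33 ≈ 166.94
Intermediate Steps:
k(x) = x + x² (k(x) = x² + x = x + x²)
H = -7/2 (H = -3 + 1/(2*(1 + 2) - 8) = -3 + 1/(2*3 - 8) = -3 + 1/(6 - 8) = -3 + 1/(-2) = -3 - ½ = -7/2 ≈ -3.5000)
H*(-47 - 23/33) = -7*(-47 - 23/33)/2 = -7/2*(-1574/33) = 5509/33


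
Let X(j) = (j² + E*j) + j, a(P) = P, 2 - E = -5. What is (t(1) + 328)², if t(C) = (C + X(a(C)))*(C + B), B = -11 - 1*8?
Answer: 21904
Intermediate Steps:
E = 7 (E = 2 - 1*(-5) = 2 + 5 = 7)
B = -19 (B = -11 - 8 = -19)
X(j) = j² + 8*j (X(j) = (j² + 7*j) + j = j² + 8*j)
t(C) = (-19 + C)*(C + C*(8 + C)) (t(C) = (C + C*(8 + C))*(C - 19) = (C + C*(8 + C))*(-19 + C) = (-19 + C)*(C + C*(8 + C)))
(t(1) + 328)² = (1*(-171 + 1² - 10*1) + 328)² = (1*(-171 + 1 - 10) + 328)² = (1*(-180) + 328)² = (-180 + 328)² = 148² = 21904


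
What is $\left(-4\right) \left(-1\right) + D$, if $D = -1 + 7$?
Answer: $10$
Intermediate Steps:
$D = 6$
$\left(-4\right) \left(-1\right) + D = \left(-4\right) \left(-1\right) + 6 = 4 + 6 = 10$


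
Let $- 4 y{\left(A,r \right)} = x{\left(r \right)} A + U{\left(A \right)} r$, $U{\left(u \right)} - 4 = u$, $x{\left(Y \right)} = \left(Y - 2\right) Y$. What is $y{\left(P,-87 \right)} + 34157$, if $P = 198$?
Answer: $-344728$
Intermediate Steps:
$x{\left(Y \right)} = Y \left(-2 + Y\right)$ ($x{\left(Y \right)} = \left(-2 + Y\right) Y = Y \left(-2 + Y\right)$)
$U{\left(u \right)} = 4 + u$
$y{\left(A,r \right)} = - \frac{r \left(4 + A\right)}{4} - \frac{A r \left(-2 + r\right)}{4}$ ($y{\left(A,r \right)} = - \frac{r \left(-2 + r\right) A + \left(4 + A\right) r}{4} = - \frac{A r \left(-2 + r\right) + r \left(4 + A\right)}{4} = - \frac{r \left(4 + A\right) + A r \left(-2 + r\right)}{4} = - \frac{r \left(4 + A\right)}{4} - \frac{A r \left(-2 + r\right)}{4}$)
$y{\left(P,-87 \right)} + 34157 = \frac{1}{4} \left(-87\right) \left(-4 + 198 - 198 \left(-87\right)\right) + 34157 = \frac{1}{4} \left(-87\right) \left(-4 + 198 + 17226\right) + 34157 = \frac{1}{4} \left(-87\right) 17420 + 34157 = -378885 + 34157 = -344728$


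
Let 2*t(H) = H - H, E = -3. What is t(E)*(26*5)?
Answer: 0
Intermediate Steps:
t(H) = 0 (t(H) = (H - H)/2 = (½)*0 = 0)
t(E)*(26*5) = 0*(26*5) = 0*130 = 0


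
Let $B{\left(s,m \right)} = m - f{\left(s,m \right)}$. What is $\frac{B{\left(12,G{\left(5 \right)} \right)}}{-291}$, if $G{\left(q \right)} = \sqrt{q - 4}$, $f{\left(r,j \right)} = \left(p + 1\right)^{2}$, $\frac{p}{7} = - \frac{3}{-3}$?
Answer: $\frac{21}{97} \approx 0.21649$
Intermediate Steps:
$p = 7$ ($p = 7 \left(- \frac{3}{-3}\right) = 7 \left(\left(-3\right) \left(- \frac{1}{3}\right)\right) = 7 \cdot 1 = 7$)
$f{\left(r,j \right)} = 64$ ($f{\left(r,j \right)} = \left(7 + 1\right)^{2} = 8^{2} = 64$)
$G{\left(q \right)} = \sqrt{-4 + q}$
$B{\left(s,m \right)} = -64 + m$ ($B{\left(s,m \right)} = m - 64 = -64 + m$)
$\frac{B{\left(12,G{\left(5 \right)} \right)}}{-291} = \frac{-64 + \sqrt{-4 + 5}}{-291} = \left(-64 + \sqrt{1}\right) \left(- \frac{1}{291}\right) = \left(-64 + 1\right) \left(- \frac{1}{291}\right) = \left(-63\right) \left(- \frac{1}{291}\right) = \frac{21}{97}$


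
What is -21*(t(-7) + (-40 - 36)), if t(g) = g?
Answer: 1743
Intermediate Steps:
-21*(t(-7) + (-40 - 36)) = -21*(-7 + (-40 - 36)) = -21*(-7 - 76) = -21*(-83) = 1743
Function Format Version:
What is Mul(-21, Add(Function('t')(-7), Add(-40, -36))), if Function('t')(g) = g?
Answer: 1743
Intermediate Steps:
Mul(-21, Add(Function('t')(-7), Add(-40, -36))) = Mul(-21, Add(-7, Add(-40, -36))) = Mul(-21, Add(-7, -76)) = Mul(-21, -83) = 1743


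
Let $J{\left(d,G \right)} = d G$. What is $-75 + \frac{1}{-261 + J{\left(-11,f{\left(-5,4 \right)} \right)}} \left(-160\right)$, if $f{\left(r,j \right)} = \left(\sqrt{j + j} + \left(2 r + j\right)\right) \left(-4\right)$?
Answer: $- \frac{19426275}{260137} + \frac{14080 \sqrt{2}}{260137} \approx -74.601$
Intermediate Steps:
$f{\left(r,j \right)} = - 8 r - 4 j - 4 \sqrt{2} \sqrt{j}$ ($f{\left(r,j \right)} = \left(\sqrt{2 j} + \left(j + 2 r\right)\right) \left(-4\right) = \left(\sqrt{2} \sqrt{j} + \left(j + 2 r\right)\right) \left(-4\right) = \left(j + 2 r + \sqrt{2} \sqrt{j}\right) \left(-4\right) = - 8 r - 4 j - 4 \sqrt{2} \sqrt{j}$)
$J{\left(d,G \right)} = G d$
$-75 + \frac{1}{-261 + J{\left(-11,f{\left(-5,4 \right)} \right)}} \left(-160\right) = -75 + \frac{1}{-261 + \left(\left(-8\right) \left(-5\right) - 16 - 4 \sqrt{2} \sqrt{4}\right) \left(-11\right)} \left(-160\right) = -75 + \frac{1}{-261 + \left(40 - 16 - 4 \sqrt{2} \cdot 2\right) \left(-11\right)} \left(-160\right) = -75 + \frac{1}{-261 + \left(40 - 16 - 8 \sqrt{2}\right) \left(-11\right)} \left(-160\right) = -75 + \frac{1}{-261 + \left(24 - 8 \sqrt{2}\right) \left(-11\right)} \left(-160\right) = -75 + \frac{1}{-261 - \left(264 - 88 \sqrt{2}\right)} \left(-160\right) = -75 + \frac{1}{-525 + 88 \sqrt{2}} \left(-160\right) = -75 - \frac{160}{-525 + 88 \sqrt{2}}$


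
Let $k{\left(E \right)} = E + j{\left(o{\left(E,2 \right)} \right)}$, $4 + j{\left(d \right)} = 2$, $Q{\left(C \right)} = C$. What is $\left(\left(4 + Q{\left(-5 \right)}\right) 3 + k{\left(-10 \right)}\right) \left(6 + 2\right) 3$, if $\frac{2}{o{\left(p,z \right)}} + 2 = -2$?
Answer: $-360$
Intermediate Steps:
$o{\left(p,z \right)} = - \frac{1}{2}$ ($o{\left(p,z \right)} = \frac{2}{-2 - 2} = \frac{2}{-4} = 2 \left(- \frac{1}{4}\right) = - \frac{1}{2}$)
$j{\left(d \right)} = -2$ ($j{\left(d \right)} = -4 + 2 = -2$)
$k{\left(E \right)} = -2 + E$ ($k{\left(E \right)} = E - 2 = -2 + E$)
$\left(\left(4 + Q{\left(-5 \right)}\right) 3 + k{\left(-10 \right)}\right) \left(6 + 2\right) 3 = \left(\left(4 - 5\right) 3 - 12\right) \left(6 + 2\right) 3 = \left(\left(-1\right) 3 - 12\right) 8 \cdot 3 = \left(-3 - 12\right) 24 = \left(-15\right) 24 = -360$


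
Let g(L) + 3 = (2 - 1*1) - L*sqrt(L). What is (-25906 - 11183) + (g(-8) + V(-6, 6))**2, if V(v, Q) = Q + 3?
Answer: -37552 + 224*I*sqrt(2) ≈ -37552.0 + 316.78*I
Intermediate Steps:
V(v, Q) = 3 + Q
g(L) = -2 - L**(3/2) (g(L) = -3 + ((2 - 1*1) - L*sqrt(L)) = -3 + ((2 - 1) - L**(3/2)) = -3 + (1 - L**(3/2)) = -2 - L**(3/2))
(-25906 - 11183) + (g(-8) + V(-6, 6))**2 = (-25906 - 11183) + ((-2 - (-8)**(3/2)) + (3 + 6))**2 = -37089 + ((-2 - (-16)*I*sqrt(2)) + 9)**2 = -37089 + ((-2 + 16*I*sqrt(2)) + 9)**2 = -37089 + (7 + 16*I*sqrt(2))**2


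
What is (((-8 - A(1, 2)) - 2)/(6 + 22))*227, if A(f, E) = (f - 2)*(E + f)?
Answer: -227/4 ≈ -56.750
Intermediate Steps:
A(f, E) = (-2 + f)*(E + f)
(((-8 - A(1, 2)) - 2)/(6 + 22))*227 = (((-8 - (1² - 2*2 - 2*1 + 2*1)) - 2)/(6 + 22))*227 = (((-8 - (1 - 4 - 2 + 2)) - 2)/28)*227 = (((-8 - 1*(-3)) - 2)*(1/28))*227 = (((-8 + 3) - 2)*(1/28))*227 = ((-5 - 2)*(1/28))*227 = -7*1/28*227 = -¼*227 = -227/4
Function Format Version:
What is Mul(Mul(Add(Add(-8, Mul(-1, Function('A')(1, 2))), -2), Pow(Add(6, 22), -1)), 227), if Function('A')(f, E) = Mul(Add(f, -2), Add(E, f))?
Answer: Rational(-227, 4) ≈ -56.750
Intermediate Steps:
Function('A')(f, E) = Mul(Add(-2, f), Add(E, f))
Mul(Mul(Add(Add(-8, Mul(-1, Function('A')(1, 2))), -2), Pow(Add(6, 22), -1)), 227) = Mul(Mul(Add(Add(-8, Mul(-1, Add(Pow(1, 2), Mul(-2, 2), Mul(-2, 1), Mul(2, 1)))), -2), Pow(Add(6, 22), -1)), 227) = Mul(Mul(Add(Add(-8, Mul(-1, Add(1, -4, -2, 2))), -2), Pow(28, -1)), 227) = Mul(Mul(Add(Add(-8, Mul(-1, -3)), -2), Rational(1, 28)), 227) = Mul(Mul(Add(Add(-8, 3), -2), Rational(1, 28)), 227) = Mul(Mul(Add(-5, -2), Rational(1, 28)), 227) = Mul(Mul(-7, Rational(1, 28)), 227) = Mul(Rational(-1, 4), 227) = Rational(-227, 4)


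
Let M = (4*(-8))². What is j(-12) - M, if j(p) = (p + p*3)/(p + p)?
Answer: -1022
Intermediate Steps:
M = 1024 (M = (-32)² = 1024)
j(p) = 2 (j(p) = (p + 3*p)/((2*p)) = (4*p)*(1/(2*p)) = 2)
j(-12) - M = 2 - 1*1024 = 2 - 1024 = -1022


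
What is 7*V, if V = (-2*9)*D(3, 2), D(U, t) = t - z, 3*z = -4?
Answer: -420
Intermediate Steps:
z = -4/3 (z = (⅓)*(-4) = -4/3 ≈ -1.3333)
D(U, t) = 4/3 + t (D(U, t) = t - 1*(-4/3) = t + 4/3 = 4/3 + t)
V = -60 (V = (-2*9)*(4/3 + 2) = -18*10/3 = -60)
7*V = 7*(-60) = -420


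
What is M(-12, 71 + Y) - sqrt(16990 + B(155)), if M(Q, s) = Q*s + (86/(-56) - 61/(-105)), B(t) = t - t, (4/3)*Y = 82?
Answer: -668201/420 - sqrt(16990) ≈ -1721.3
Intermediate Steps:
Y = 123/2 (Y = (3/4)*82 = 123/2 ≈ 61.500)
B(t) = 0
M(Q, s) = -401/420 + Q*s (M(Q, s) = Q*s + (86*(-1/56) - 61*(-1/105)) = Q*s + (-43/28 + 61/105) = Q*s - 401/420 = -401/420 + Q*s)
M(-12, 71 + Y) - sqrt(16990 + B(155)) = (-401/420 - 12*(71 + 123/2)) - sqrt(16990 + 0) = (-401/420 - 12*265/2) - sqrt(16990) = (-401/420 - 1590) - sqrt(16990) = -668201/420 - sqrt(16990)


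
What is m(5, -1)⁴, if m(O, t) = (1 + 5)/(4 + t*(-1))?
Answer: 1296/625 ≈ 2.0736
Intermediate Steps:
m(O, t) = 6/(4 - t)
m(5, -1)⁴ = (-6/(-4 - 1))⁴ = (-6/(-5))⁴ = (-6*(-⅕))⁴ = (6/5)⁴ = 1296/625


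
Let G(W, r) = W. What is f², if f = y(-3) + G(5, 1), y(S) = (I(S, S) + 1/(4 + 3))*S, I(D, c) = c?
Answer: 9025/49 ≈ 184.18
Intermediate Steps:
y(S) = S*(⅐ + S) (y(S) = (S + 1/(4 + 3))*S = (S + 1/7)*S = (S + ⅐)*S = (⅐ + S)*S = S*(⅐ + S))
f = 95/7 (f = -3*(⅐ - 3) + 5 = -3*(-20/7) + 5 = 60/7 + 5 = 95/7 ≈ 13.571)
f² = (95/7)² = 9025/49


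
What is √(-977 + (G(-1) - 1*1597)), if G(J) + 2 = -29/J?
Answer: 3*I*√283 ≈ 50.468*I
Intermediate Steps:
G(J) = -2 - 29/J
√(-977 + (G(-1) - 1*1597)) = √(-977 + ((-2 - 29/(-1)) - 1*1597)) = √(-977 + ((-2 - 29*(-1)) - 1597)) = √(-977 + ((-2 + 29) - 1597)) = √(-977 + (27 - 1597)) = √(-977 - 1570) = √(-2547) = 3*I*√283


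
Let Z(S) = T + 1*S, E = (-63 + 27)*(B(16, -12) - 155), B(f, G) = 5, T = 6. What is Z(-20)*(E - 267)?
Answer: -71862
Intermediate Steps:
E = 5400 (E = (-63 + 27)*(5 - 155) = -36*(-150) = 5400)
Z(S) = 6 + S (Z(S) = 6 + 1*S = 6 + S)
Z(-20)*(E - 267) = (6 - 20)*(5400 - 267) = -14*5133 = -71862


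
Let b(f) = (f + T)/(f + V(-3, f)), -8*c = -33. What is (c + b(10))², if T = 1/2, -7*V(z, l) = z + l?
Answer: 16129/576 ≈ 28.002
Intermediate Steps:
c = 33/8 (c = -⅛*(-33) = 33/8 ≈ 4.1250)
V(z, l) = -l/7 - z/7 (V(z, l) = -(z + l)/7 = -(l + z)/7 = -l/7 - z/7)
T = ½ ≈ 0.50000
b(f) = (½ + f)/(3/7 + 6*f/7) (b(f) = (f + ½)/(f + (-f/7 - ⅐*(-3))) = (½ + f)/(f + (-f/7 + 3/7)) = (½ + f)/(f + (3/7 - f/7)) = (½ + f)/(3/7 + 6*f/7))
(c + b(10))² = (33/8 + 7/6)² = (127/24)² = 16129/576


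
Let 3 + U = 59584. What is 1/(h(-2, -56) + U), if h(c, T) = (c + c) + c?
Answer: 1/59575 ≈ 1.6786e-5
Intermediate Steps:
U = 59581 (U = -3 + 59584 = 59581)
h(c, T) = 3*c (h(c, T) = 2*c + c = 3*c)
1/(h(-2, -56) + U) = 1/(3*(-2) + 59581) = 1/(-6 + 59581) = 1/59575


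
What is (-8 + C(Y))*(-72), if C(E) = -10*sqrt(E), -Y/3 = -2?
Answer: 576 + 720*sqrt(6) ≈ 2339.6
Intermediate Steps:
Y = 6 (Y = -3*(-2) = 6)
(-8 + C(Y))*(-72) = (-8 - 10*sqrt(6))*(-72) = 576 + 720*sqrt(6)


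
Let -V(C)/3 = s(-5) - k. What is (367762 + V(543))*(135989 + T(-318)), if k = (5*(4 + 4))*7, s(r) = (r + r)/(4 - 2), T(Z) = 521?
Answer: 50319906670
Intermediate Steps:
s(r) = r (s(r) = (2*r)/2 = (2*r)*(½) = r)
k = 280 (k = (5*8)*7 = 40*7 = 280)
V(C) = 855 (V(C) = -3*(-5 - 1*280) = -3*(-5 - 280) = -3*(-285) = 855)
(367762 + V(543))*(135989 + T(-318)) = (367762 + 855)*(135989 + 521) = 368617*136510 = 50319906670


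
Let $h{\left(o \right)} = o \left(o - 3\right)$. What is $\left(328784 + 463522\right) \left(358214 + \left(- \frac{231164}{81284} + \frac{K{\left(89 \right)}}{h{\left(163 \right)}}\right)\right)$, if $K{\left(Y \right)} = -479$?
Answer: $\frac{75206382137810317593}{264985840} \approx 2.8381 \cdot 10^{11}$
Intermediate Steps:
$h{\left(o \right)} = o \left(-3 + o\right)$
$\left(328784 + 463522\right) \left(358214 + \left(- \frac{231164}{81284} + \frac{K{\left(89 \right)}}{h{\left(163 \right)}}\right)\right) = \left(328784 + 463522\right) \left(358214 - \left(\frac{57791}{20321} + 479 \frac{1}{163 \left(-3 + 163\right)}\right)\right) = 792306 \left(358214 - \left(\frac{57791}{20321} + \frac{479}{163 \cdot 160}\right)\right) = 792306 \left(358214 - \left(\frac{57791}{20321} + \frac{479}{26080}\right)\right) = 792306 \left(358214 - \frac{1516923039}{529971680}\right) = 792306 \cdot \frac{189841758456481}{529971680} = \frac{75206382137810317593}{264985840}$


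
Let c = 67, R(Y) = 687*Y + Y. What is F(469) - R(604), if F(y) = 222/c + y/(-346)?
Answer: -9633281075/23182 ≈ -4.1555e+5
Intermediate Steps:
R(Y) = 688*Y
F(y) = 222/67 - y/346 (F(y) = 222/67 + y/(-346) = 222*(1/67) + y*(-1/346) = 222/67 - y/346)
F(469) - R(604) = (222/67 - 1/346*469) - 688*604 = (222/67 - 469/346) - 1*415552 = 45389/23182 - 415552 = -9633281075/23182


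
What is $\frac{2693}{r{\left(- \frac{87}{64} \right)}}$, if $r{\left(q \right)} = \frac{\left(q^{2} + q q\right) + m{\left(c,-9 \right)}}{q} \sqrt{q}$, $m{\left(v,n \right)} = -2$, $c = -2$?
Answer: $\frac{689408 i \sqrt{87}}{3473} \approx 1851.5 i$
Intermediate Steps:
$r{\left(q \right)} = \frac{-2 + 2 q^{2}}{\sqrt{q}}$ ($r{\left(q \right)} = \frac{\left(q^{2} + q q\right) - 2}{q} \sqrt{q} = \frac{\left(q^{2} + q^{2}\right) - 2}{q} \sqrt{q} = \frac{2 q^{2} - 2}{q} \sqrt{q} = \frac{-2 + 2 q^{2}}{q} \sqrt{q} = \frac{-2 + 2 q^{2}}{\sqrt{q}}$)
$\frac{2693}{r{\left(- \frac{87}{64} \right)}} = \frac{2693}{2 \frac{1}{\sqrt{- \frac{87}{64}}} \left(-1 + \left(- \frac{87}{64}\right)^{2}\right)} = \frac{2693}{2 \left(- \frac{8 i \sqrt{87}}{87}\right) \left(-1 + \frac{7569}{4096}\right)} = \frac{2693}{2 \left(- \frac{8 i \sqrt{87}}{87}\right) \frac{3473}{4096}} = \frac{2693}{\left(- \frac{3473}{22272}\right) i \sqrt{87}} = 2693 \frac{256 i \sqrt{87}}{3473} = \frac{689408 i \sqrt{87}}{3473}$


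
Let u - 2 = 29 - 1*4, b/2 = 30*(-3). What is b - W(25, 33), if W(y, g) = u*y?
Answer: -855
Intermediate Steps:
b = -180 (b = 2*(30*(-3)) = 2*(-90) = -180)
u = 27 (u = 2 + (29 - 1*4) = 2 + (29 - 4) = 2 + 25 = 27)
W(y, g) = 27*y
b - W(25, 33) = -180 - 27*25 = -180 - 1*675 = -180 - 675 = -855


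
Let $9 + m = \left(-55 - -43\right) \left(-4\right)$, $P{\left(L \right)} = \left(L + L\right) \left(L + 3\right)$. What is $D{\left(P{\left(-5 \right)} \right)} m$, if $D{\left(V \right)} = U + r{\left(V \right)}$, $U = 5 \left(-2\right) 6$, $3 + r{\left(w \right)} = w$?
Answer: $-1677$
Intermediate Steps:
$P{\left(L \right)} = 2 L \left(3 + L\right)$
$r{\left(w \right)} = -3 + w$
$U = -60$ ($U = \left(-10\right) 6 = -60$)
$D{\left(V \right)} = -63 + V$ ($D{\left(V \right)} = -60 + \left(-3 + V\right) = -63 + V$)
$m = 39$ ($m = -9 + \left(-55 - -43\right) \left(-4\right) = -9 + \left(-55 + 43\right) \left(-4\right) = -9 - -48 = -9 + 48 = 39$)
$D{\left(P{\left(-5 \right)} \right)} m = \left(-63 + 2 \left(-5\right) \left(3 - 5\right)\right) 39 = \left(-63 + 2 \left(-5\right) \left(-2\right)\right) 39 = \left(-63 + 20\right) 39 = \left(-43\right) 39 = -1677$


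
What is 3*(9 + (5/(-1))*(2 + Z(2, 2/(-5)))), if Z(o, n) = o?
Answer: -33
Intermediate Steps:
3*(9 + (5/(-1))*(2 + Z(2, 2/(-5)))) = 3*(9 + (5/(-1))*(2 + 2)) = 3*(9 + (5*(-1))*4) = 3*(9 - 5*4) = 3*(9 - 20) = 3*(-11) = -33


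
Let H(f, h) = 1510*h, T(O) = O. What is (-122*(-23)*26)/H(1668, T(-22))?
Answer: -18239/8305 ≈ -2.1961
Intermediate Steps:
(-122*(-23)*26)/H(1668, T(-22)) = (-122*(-23)*26)/((1510*(-22))) = (2806*26)/(-33220) = 72956*(-1/33220) = -18239/8305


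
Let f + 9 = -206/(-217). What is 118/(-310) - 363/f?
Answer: 12106432/270785 ≈ 44.709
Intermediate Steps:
f = -1747/217 (f = -9 - 206/(-217) = -9 - 206*(-1/217) = -9 + 206/217 = -1747/217 ≈ -8.0507)
118/(-310) - 363/f = 118/(-310) - 363/(-1747/217) = 118*(-1/310) - 363*(-217/1747) = -59/155 + 78771/1747 = 12106432/270785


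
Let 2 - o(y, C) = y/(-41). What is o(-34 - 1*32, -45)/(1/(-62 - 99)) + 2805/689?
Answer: -1659859/28249 ≈ -58.758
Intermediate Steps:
o(y, C) = 2 + y/41 (o(y, C) = 2 - y/(-41) = 2 - y*(-1)/41 = 2 - (-1)*y/41 = 2 + y/41)
o(-34 - 1*32, -45)/(1/(-62 - 99)) + 2805/689 = (2 + (-34 - 1*32)/41)/(1/(-62 - 99)) + 2805/689 = (2 + (-34 - 32)/41)/(1/(-161)) + 2805*(1/689) = (2 + (1/41)*(-66))/(-1/161) + 2805/689 = (2 - 66/41)*(-161) + 2805/689 = (16/41)*(-161) + 2805/689 = -2576/41 + 2805/689 = -1659859/28249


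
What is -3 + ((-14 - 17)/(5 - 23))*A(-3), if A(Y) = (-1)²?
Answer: -23/18 ≈ -1.2778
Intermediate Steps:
A(Y) = 1
-3 + ((-14 - 17)/(5 - 23))*A(-3) = -3 + ((-14 - 17)/(5 - 23))*1 = -3 - 31/(-18)*1 = -3 - 31*(-1/18)*1 = -3 + (31/18)*1 = -3 + 31/18 = -23/18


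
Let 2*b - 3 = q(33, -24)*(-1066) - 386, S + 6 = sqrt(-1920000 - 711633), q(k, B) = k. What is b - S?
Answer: -35549/2 - I*sqrt(2631633) ≈ -17775.0 - 1622.2*I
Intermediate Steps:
S = -6 + I*sqrt(2631633) (S = -6 + sqrt(-1920000 - 711633) = -6 + sqrt(-2631633) = -6 + I*sqrt(2631633) ≈ -6.0 + 1622.2*I)
b = -35561/2 (b = 3/2 + (33*(-1066) - 386)/2 = 3/2 + (-35178 - 386)/2 = 3/2 + (1/2)*(-35564) = 3/2 - 17782 = -35561/2 ≈ -17781.)
b - S = -35561/2 - (-6 + I*sqrt(2631633)) = -35561/2 + (6 - I*sqrt(2631633)) = -35549/2 - I*sqrt(2631633)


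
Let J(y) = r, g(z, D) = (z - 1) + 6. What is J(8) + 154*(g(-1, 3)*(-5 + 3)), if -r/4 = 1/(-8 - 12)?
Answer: -6159/5 ≈ -1231.8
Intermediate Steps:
g(z, D) = 5 + z (g(z, D) = (-1 + z) + 6 = 5 + z)
r = ⅕ (r = -4/(-8 - 12) = -4/(-20) = -4*(-1/20) = ⅕ ≈ 0.20000)
J(y) = ⅕
J(8) + 154*(g(-1, 3)*(-5 + 3)) = ⅕ + 154*((5 - 1)*(-5 + 3)) = ⅕ + 154*(4*(-2)) = ⅕ + 154*(-8) = ⅕ - 1232 = -6159/5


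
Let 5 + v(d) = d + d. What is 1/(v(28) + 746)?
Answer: 1/797 ≈ 0.0012547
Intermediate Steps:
v(d) = -5 + 2*d (v(d) = -5 + (d + d) = -5 + 2*d)
1/(v(28) + 746) = 1/((-5 + 2*28) + 746) = 1/((-5 + 56) + 746) = 1/(51 + 746) = 1/797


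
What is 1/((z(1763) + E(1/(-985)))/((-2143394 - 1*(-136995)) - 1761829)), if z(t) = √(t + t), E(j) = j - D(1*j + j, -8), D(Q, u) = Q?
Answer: 1237234860/1140337783 - 1218676337100*√3526/1140337783 ≈ -63458.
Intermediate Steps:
E(j) = -j (E(j) = j - (1*j + j) = j - (j + j) = j - 2*j = -j)
z(t) = √2*√t (z(t) = √(2*t) = √2*√t)
1/((z(1763) + E(1/(-985)))/((-2143394 - 1*(-136995)) - 1761829)) = 1/((√2*√1763 - 1/(-985))/((-2143394 - 1*(-136995)) - 1761829)) = 1/((√3526 - 1*(-1/985))/((-2143394 + 136995) - 1761829)) = 1/((√3526 + 1/985)/(-2006399 - 1761829)) = 1/((1/985 + √3526)/(-3768228)) = 1/((1/985 + √3526)*(-1/3768228)) = 1/(-1/3711704580 - √3526/3768228)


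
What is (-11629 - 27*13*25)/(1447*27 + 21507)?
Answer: -5101/15144 ≈ -0.33683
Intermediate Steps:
(-11629 - 27*13*25)/(1447*27 + 21507) = (-11629 - 351*25)/(39069 + 21507) = (-11629 - 8775)/60576 = -20404*1/60576 = -5101/15144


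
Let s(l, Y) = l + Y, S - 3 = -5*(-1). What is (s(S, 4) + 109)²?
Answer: 14641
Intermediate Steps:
S = 8 (S = 3 - 5*(-1) = 3 + 5 = 8)
s(l, Y) = Y + l
(s(S, 4) + 109)² = ((4 + 8) + 109)² = (12 + 109)² = 121² = 14641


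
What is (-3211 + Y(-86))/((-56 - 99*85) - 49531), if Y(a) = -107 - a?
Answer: 1616/29001 ≈ 0.055722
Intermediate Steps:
(-3211 + Y(-86))/((-56 - 99*85) - 49531) = (-3211 + (-107 - 1*(-86)))/((-56 - 99*85) - 49531) = (-3211 + (-107 + 86))/((-56 - 8415) - 49531) = (-3211 - 21)/(-8471 - 49531) = -3232/(-58002) = -3232*(-1/58002) = 1616/29001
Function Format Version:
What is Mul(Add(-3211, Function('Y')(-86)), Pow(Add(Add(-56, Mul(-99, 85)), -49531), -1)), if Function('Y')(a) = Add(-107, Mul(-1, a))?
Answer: Rational(1616, 29001) ≈ 0.055722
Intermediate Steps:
Mul(Add(-3211, Function('Y')(-86)), Pow(Add(Add(-56, Mul(-99, 85)), -49531), -1)) = Mul(Add(-3211, Add(-107, Mul(-1, -86))), Pow(Add(Add(-56, Mul(-99, 85)), -49531), -1)) = Mul(Add(-3211, Add(-107, 86)), Pow(Add(Add(-56, -8415), -49531), -1)) = Mul(Add(-3211, -21), Pow(Add(-8471, -49531), -1)) = Mul(-3232, Pow(-58002, -1)) = Mul(-3232, Rational(-1, 58002)) = Rational(1616, 29001)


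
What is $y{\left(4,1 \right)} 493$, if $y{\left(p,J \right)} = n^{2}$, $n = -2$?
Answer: $1972$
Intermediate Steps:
$y{\left(p,J \right)} = 4$ ($y{\left(p,J \right)} = \left(-2\right)^{2} = 4$)
$y{\left(4,1 \right)} 493 = 4 \cdot 493 = 1972$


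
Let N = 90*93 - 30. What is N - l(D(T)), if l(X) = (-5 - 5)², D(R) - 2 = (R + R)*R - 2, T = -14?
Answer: 8240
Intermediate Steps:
D(R) = 2*R² (D(R) = 2 + ((R + R)*R - 2) = 2 + ((2*R)*R - 2) = 2 + (2*R² - 2) = 2 + (-2 + 2*R²) = 2*R²)
l(X) = 100 (l(X) = (-10)² = 100)
N = 8340 (N = 8370 - 30 = 8340)
N - l(D(T)) = 8340 - 1*100 = 8340 - 100 = 8240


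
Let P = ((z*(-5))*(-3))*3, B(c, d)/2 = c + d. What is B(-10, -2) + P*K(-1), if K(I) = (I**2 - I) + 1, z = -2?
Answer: -294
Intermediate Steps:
B(c, d) = 2*c + 2*d (B(c, d) = 2*(c + d) = 2*c + 2*d)
P = -90 (P = (-2*(-5)*(-3))*3 = (10*(-3))*3 = -30*3 = -90)
K(I) = 1 + I**2 - I
B(-10, -2) + P*K(-1) = (2*(-10) + 2*(-2)) - 90*(1 + (-1)**2 - 1*(-1)) = (-20 - 4) - 90*(1 + 1 + 1) = -24 - 90*3 = -24 - 270 = -294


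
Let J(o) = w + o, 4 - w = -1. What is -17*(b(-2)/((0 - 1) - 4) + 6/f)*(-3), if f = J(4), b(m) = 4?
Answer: -34/5 ≈ -6.8000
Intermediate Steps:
w = 5 (w = 4 - 1*(-1) = 4 + 1 = 5)
J(o) = 5 + o
f = 9 (f = 5 + 4 = 9)
-17*(b(-2)/((0 - 1) - 4) + 6/f)*(-3) = -17*(4/((0 - 1) - 4) + 6/9)*(-3) = -17*(4/(-1 - 4) + 6*(⅑))*(-3) = -17*(4/(-5) + ⅔)*(-3) = -17*(4*(-⅕) + ⅔)*(-3) = -17*(-⅘ + ⅔)*(-3) = -17*(-2/15)*(-3) = (34/15)*(-3) = -34/5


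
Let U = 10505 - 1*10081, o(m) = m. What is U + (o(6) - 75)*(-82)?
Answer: 6082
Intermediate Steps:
U = 424 (U = 10505 - 10081 = 424)
U + (o(6) - 75)*(-82) = 424 + (6 - 75)*(-82) = 424 - 69*(-82) = 424 + 5658 = 6082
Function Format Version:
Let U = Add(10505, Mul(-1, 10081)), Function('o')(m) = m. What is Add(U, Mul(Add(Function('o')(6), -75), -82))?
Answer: 6082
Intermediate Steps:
U = 424 (U = Add(10505, -10081) = 424)
Add(U, Mul(Add(Function('o')(6), -75), -82)) = Add(424, Mul(Add(6, -75), -82)) = Add(424, Mul(-69, -82)) = Add(424, 5658) = 6082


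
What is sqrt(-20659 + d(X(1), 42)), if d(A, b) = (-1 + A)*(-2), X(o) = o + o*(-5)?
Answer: I*sqrt(20649) ≈ 143.7*I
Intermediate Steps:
X(o) = -4*o (X(o) = o - 5*o = -4*o)
d(A, b) = 2 - 2*A
sqrt(-20659 + d(X(1), 42)) = sqrt(-20659 + (2 - (-8))) = sqrt(-20659 + (2 - 2*(-4))) = sqrt(-20659 + (2 + 8)) = sqrt(-20659 + 10) = sqrt(-20649) = I*sqrt(20649)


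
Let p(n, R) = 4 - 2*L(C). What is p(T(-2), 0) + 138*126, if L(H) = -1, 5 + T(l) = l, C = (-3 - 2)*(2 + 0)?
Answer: 17394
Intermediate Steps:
C = -10 (C = -5*2 = -10)
T(l) = -5 + l
p(n, R) = 6 (p(n, R) = 4 - 2*(-1) = 4 + 2 = 6)
p(T(-2), 0) + 138*126 = 6 + 138*126 = 6 + 17388 = 17394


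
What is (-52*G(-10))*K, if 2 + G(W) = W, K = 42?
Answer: 26208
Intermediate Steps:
G(W) = -2 + W
(-52*G(-10))*K = -52*(-2 - 10)*42 = -52*(-12)*42 = 624*42 = 26208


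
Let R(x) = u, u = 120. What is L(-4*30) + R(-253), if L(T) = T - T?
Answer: 120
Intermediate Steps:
R(x) = 120
L(T) = 0
L(-4*30) + R(-253) = 0 + 120 = 120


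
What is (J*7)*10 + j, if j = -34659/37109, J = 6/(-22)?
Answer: -8174139/408199 ≈ -20.025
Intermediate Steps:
J = -3/11 (J = 6*(-1/22) = -3/11 ≈ -0.27273)
j = -34659/37109 (j = -34659*1/37109 = -34659/37109 ≈ -0.93398)
(J*7)*10 + j = -3/11*7*10 - 34659/37109 = -21/11*10 - 34659/37109 = -210/11 - 34659/37109 = -8174139/408199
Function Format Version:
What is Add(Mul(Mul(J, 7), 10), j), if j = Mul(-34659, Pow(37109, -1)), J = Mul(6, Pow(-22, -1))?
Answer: Rational(-8174139, 408199) ≈ -20.025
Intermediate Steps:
J = Rational(-3, 11) (J = Mul(6, Rational(-1, 22)) = Rational(-3, 11) ≈ -0.27273)
j = Rational(-34659, 37109) (j = Mul(-34659, Rational(1, 37109)) = Rational(-34659, 37109) ≈ -0.93398)
Add(Mul(Mul(J, 7), 10), j) = Add(Mul(Mul(Rational(-3, 11), 7), 10), Rational(-34659, 37109)) = Add(Mul(Rational(-21, 11), 10), Rational(-34659, 37109)) = Add(Rational(-210, 11), Rational(-34659, 37109)) = Rational(-8174139, 408199)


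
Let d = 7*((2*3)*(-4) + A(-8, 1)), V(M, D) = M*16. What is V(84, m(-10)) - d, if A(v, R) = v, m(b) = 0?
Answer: 1568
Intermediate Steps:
V(M, D) = 16*M
d = -224 (d = 7*((2*3)*(-4) - 8) = 7*(6*(-4) - 8) = 7*(-24 - 8) = 7*(-32) = -224)
V(84, m(-10)) - d = 16*84 - 1*(-224) = 1344 + 224 = 1568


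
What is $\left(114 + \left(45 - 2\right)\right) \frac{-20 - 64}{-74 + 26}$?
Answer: $\frac{1099}{4} \approx 274.75$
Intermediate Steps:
$\left(114 + \left(45 - 2\right)\right) \frac{-20 - 64}{-74 + 26} = \left(114 + \left(45 - 2\right)\right) \left(- \frac{84}{-48}\right) = \left(114 + 43\right) \left(\left(-84\right) \left(- \frac{1}{48}\right)\right) = 157 \cdot \frac{7}{4} = \frac{1099}{4}$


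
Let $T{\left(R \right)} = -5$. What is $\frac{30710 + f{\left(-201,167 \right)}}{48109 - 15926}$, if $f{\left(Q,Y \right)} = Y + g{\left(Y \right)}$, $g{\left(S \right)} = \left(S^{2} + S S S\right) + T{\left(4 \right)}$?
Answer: $\frac{4716224}{32183} \approx 146.54$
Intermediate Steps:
$g{\left(S \right)} = -5 + S^{2} + S^{3}$ ($g{\left(S \right)} = \left(S^{2} + S S S\right) - 5 = \left(S^{2} + S^{2} S\right) - 5 = \left(S^{2} + S^{3}\right) - 5 = -5 + S^{2} + S^{3}$)
$f{\left(Q,Y \right)} = -5 + Y + Y^{2} + Y^{3}$ ($f{\left(Q,Y \right)} = Y + \left(-5 + Y^{2} + Y^{3}\right) = -5 + Y + Y^{2} + Y^{3}$)
$\frac{30710 + f{\left(-201,167 \right)}}{48109 - 15926} = \frac{30710 + \left(-5 + 167 + 167^{2} + 167^{3}\right)}{48109 - 15926} = \frac{30710 + \left(-5 + 167 + 27889 + 4657463\right)}{32183} = \left(30710 + 4685514\right) \frac{1}{32183} = 4716224 \cdot \frac{1}{32183} = \frac{4716224}{32183}$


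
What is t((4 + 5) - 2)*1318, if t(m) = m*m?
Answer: 64582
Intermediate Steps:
t(m) = m**2
t((4 + 5) - 2)*1318 = ((4 + 5) - 2)**2*1318 = (9 - 2)**2*1318 = 7**2*1318 = 49*1318 = 64582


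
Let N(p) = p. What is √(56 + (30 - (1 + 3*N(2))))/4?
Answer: √79/4 ≈ 2.2220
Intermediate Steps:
√(56 + (30 - (1 + 3*N(2))))/4 = √(56 + (30 - (1 + 3*2)))/4 = √(56 + (30 - (1 + 6)))*(¼) = √(56 + (30 - 1*7))*(¼) = √(56 + (30 - 7))*(¼) = √(56 + 23)*(¼) = √79*(¼) = √79/4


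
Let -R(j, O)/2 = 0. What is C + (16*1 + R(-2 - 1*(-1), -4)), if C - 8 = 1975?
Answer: 1999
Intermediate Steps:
R(j, O) = 0 (R(j, O) = -2*0 = 0)
C = 1983 (C = 8 + 1975 = 1983)
C + (16*1 + R(-2 - 1*(-1), -4)) = 1983 + (16*1 + 0) = 1983 + (16 + 0) = 1983 + 16 = 1999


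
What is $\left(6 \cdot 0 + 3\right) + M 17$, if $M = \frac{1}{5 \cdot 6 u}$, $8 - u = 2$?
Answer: $\frac{557}{180} \approx 3.0944$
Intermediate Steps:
$u = 6$ ($u = 8 - 2 = 6$)
$M = \frac{1}{180}$ ($M = \frac{1}{5 \cdot 6 \cdot 6} = \frac{1}{30 \cdot 6} = \frac{1}{180} \approx 0.0055556$)
$\left(6 \cdot 0 + 3\right) + M 17 = \left(6 \cdot 0 + 3\right) + \frac{1}{180} \cdot 17 = \left(0 + 3\right) + \frac{17}{180} = 3 + \frac{17}{180} = \frac{557}{180}$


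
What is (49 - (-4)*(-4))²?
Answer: 1089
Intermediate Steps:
(49 - (-4)*(-4))² = (49 - 1*16)² = (49 - 16)² = 33² = 1089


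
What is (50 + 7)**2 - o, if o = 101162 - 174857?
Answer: 76944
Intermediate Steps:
o = -73695
(50 + 7)**2 - o = (50 + 7)**2 - 1*(-73695) = 57**2 + 73695 = 3249 + 73695 = 76944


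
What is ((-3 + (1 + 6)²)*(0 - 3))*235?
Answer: -32430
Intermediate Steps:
((-3 + (1 + 6)²)*(0 - 3))*235 = ((-3 + 7²)*(-3))*235 = ((-3 + 49)*(-3))*235 = (46*(-3))*235 = -138*235 = -32430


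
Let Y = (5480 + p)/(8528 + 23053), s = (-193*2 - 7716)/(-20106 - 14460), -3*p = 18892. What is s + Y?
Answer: 113808659/545814423 ≈ 0.20851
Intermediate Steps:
p = -18892/3 (p = -1/3*18892 = -18892/3 ≈ -6297.3)
s = 4051/17283 (s = (-386 - 7716)/(-34566) = -8102*(-1/34566) = 4051/17283 ≈ 0.23439)
Y = -2452/94743 (Y = (5480 - 18892/3)/(8528 + 23053) = -2452/3/31581 = -2452/3*1/31581 = -2452/94743 ≈ -0.025881)
s + Y = 4051/17283 - 2452/94743 = 113808659/545814423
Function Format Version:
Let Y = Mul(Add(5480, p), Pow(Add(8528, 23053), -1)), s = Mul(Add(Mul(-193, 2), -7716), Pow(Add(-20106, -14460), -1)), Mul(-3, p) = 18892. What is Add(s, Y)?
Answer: Rational(113808659, 545814423) ≈ 0.20851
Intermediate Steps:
p = Rational(-18892, 3) (p = Mul(Rational(-1, 3), 18892) = Rational(-18892, 3) ≈ -6297.3)
s = Rational(4051, 17283) (s = Mul(Add(-386, -7716), Pow(-34566, -1)) = Mul(-8102, Rational(-1, 34566)) = Rational(4051, 17283) ≈ 0.23439)
Y = Rational(-2452, 94743) (Y = Mul(Add(5480, Rational(-18892, 3)), Pow(Add(8528, 23053), -1)) = Mul(Rational(-2452, 3), Pow(31581, -1)) = Mul(Rational(-2452, 3), Rational(1, 31581)) = Rational(-2452, 94743) ≈ -0.025881)
Add(s, Y) = Add(Rational(4051, 17283), Rational(-2452, 94743)) = Rational(113808659, 545814423)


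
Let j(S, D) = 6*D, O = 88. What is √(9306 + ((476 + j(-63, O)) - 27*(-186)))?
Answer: 2*√3833 ≈ 123.82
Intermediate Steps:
√(9306 + ((476 + j(-63, O)) - 27*(-186))) = √(9306 + ((476 + 6*88) - 27*(-186))) = √(9306 + ((476 + 528) + 5022)) = √(9306 + (1004 + 5022)) = √(9306 + 6026) = √15332 = 2*√3833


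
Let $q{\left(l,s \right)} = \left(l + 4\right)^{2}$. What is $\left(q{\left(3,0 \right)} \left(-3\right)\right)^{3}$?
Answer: $-3176523$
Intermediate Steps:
$q{\left(l,s \right)} = \left(4 + l\right)^{2}$
$\left(q{\left(3,0 \right)} \left(-3\right)\right)^{3} = \left(\left(4 + 3\right)^{2} \left(-3\right)\right)^{3} = \left(7^{2} \left(-3\right)\right)^{3} = \left(49 \left(-3\right)\right)^{3} = \left(-147\right)^{3} = -3176523$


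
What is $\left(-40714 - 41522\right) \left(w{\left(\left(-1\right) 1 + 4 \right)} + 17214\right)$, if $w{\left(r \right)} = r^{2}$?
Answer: $-1416350628$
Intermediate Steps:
$\left(-40714 - 41522\right) \left(w{\left(\left(-1\right) 1 + 4 \right)} + 17214\right) = \left(-40714 - 41522\right) \left(\left(\left(-1\right) 1 + 4\right)^{2} + 17214\right) = - 82236 \left(\left(-1 + 4\right)^{2} + 17214\right) = - 82236 \left(3^{2} + 17214\right) = - 82236 \left(9 + 17214\right) = \left(-82236\right) 17223 = -1416350628$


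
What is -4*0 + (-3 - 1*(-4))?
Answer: 1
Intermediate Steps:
-4*0 + (-3 - 1*(-4)) = 0 + (-3 + 4) = 0 + 1 = 1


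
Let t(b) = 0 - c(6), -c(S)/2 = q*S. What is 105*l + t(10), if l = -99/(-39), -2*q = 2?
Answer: 3309/13 ≈ 254.54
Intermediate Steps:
q = -1 (q = -½*2 = -1)
l = 33/13 (l = -99*(-1/39) = 33/13 ≈ 2.5385)
c(S) = 2*S (c(S) = -(-2)*S = 2*S)
t(b) = -12 (t(b) = 0 - 2*6 = 0 - 1*12 = 0 - 12 = -12)
105*l + t(10) = 105*(33/13) - 12 = 3465/13 - 12 = 3309/13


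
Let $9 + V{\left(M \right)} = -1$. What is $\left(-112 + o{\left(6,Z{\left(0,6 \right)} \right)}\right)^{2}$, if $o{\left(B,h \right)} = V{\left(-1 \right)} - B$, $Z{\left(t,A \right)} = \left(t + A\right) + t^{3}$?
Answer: $16384$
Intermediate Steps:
$V{\left(M \right)} = -10$ ($V{\left(M \right)} = -9 - 1 = -10$)
$Z{\left(t,A \right)} = A + t + t^{3}$ ($Z{\left(t,A \right)} = \left(A + t\right) + t^{3} = A + t + t^{3}$)
$o{\left(B,h \right)} = -10 - B$
$\left(-112 + o{\left(6,Z{\left(0,6 \right)} \right)}\right)^{2} = \left(-112 - 16\right)^{2} = \left(-128\right)^{2} = 16384$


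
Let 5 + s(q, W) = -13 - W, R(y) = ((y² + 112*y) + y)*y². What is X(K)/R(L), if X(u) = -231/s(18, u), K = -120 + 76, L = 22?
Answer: -7/1132560 ≈ -6.1807e-6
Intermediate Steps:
K = -44
R(y) = y²*(y² + 113*y) (R(y) = (y² + 113*y)*y² = y²*(y² + 113*y))
s(q, W) = -18 - W (s(q, W) = -5 + (-13 - W) = -18 - W)
X(u) = -231/(-18 - u)
X(K)/R(L) = (231/(18 - 44))/((22³*(113 + 22))) = (231/(-26))/((10648*135)) = (231*(-1/26))/1437480 = -231/26*1/1437480 = -7/1132560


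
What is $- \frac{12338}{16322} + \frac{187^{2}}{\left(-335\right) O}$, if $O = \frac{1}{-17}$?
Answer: $\frac{4849427538}{2733935} \approx 1773.8$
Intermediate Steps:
$O = - \frac{1}{17} \approx -0.058824$
$- \frac{12338}{16322} + \frac{187^{2}}{\left(-335\right) O} = - \frac{12338}{16322} + \frac{187^{2}}{\left(-335\right) \left(- \frac{1}{17}\right)} = \left(-12338\right) \frac{1}{16322} + \frac{34969}{\frac{335}{17}} = - \frac{6169}{8161} + 34969 \cdot \frac{17}{335} = - \frac{6169}{8161} + \frac{594473}{335} = \frac{4849427538}{2733935}$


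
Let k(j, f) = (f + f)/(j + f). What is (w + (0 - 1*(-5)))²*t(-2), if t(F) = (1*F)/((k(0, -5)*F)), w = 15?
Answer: 200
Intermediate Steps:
k(j, f) = 2*f/(f + j) (k(j, f) = (2*f)/(f + j) = 2*f/(f + j))
t(F) = ½ (t(F) = (1*F)/(((2*(-5)/(-5 + 0))*F)) = F/(((2*(-5)/(-5))*F)) = F/(((2*(-5)*(-⅕))*F)) = F/((2*F)) = F*(1/(2*F)) = ½)
(w + (0 - 1*(-5)))²*t(-2) = (15 + (0 - 1*(-5)))²*(½) = (15 + (0 + 5))²*(½) = (15 + 5)²*(½) = 20²*(½) = 400*(½) = 200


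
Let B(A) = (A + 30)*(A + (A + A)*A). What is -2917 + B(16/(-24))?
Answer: -78583/27 ≈ -2910.5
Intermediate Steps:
B(A) = (30 + A)*(A + 2*A**2) (B(A) = (30 + A)*(A + (2*A)*A) = (30 + A)*(A + 2*A**2))
-2917 + B(16/(-24)) = -2917 + (16/(-24))*(30 + 2*(16/(-24))**2 + 61*(16/(-24))) = -2917 + (16*(-1/24))*(30 + 2*(16*(-1/24))**2 + 61*(16*(-1/24))) = -2917 - 2*(30 + 2*(-2/3)**2 + 61*(-2/3))/3 = -2917 - 2*(30 + 2*(4/9) - 122/3)/3 = -2917 - 2*(30 + 8/9 - 122/3)/3 = -2917 - 2/3*(-88/9) = -2917 + 176/27 = -78583/27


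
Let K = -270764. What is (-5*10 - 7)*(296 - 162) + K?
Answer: -278402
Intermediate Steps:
(-5*10 - 7)*(296 - 162) + K = (-5*10 - 7)*(296 - 162) - 270764 = (-50 - 7)*134 - 270764 = -57*134 - 270764 = -7638 - 270764 = -278402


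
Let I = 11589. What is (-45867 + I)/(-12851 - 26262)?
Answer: 34278/39113 ≈ 0.87638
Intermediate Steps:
(-45867 + I)/(-12851 - 26262) = (-45867 + 11589)/(-12851 - 26262) = -34278/(-39113) = -34278*(-1/39113) = 34278/39113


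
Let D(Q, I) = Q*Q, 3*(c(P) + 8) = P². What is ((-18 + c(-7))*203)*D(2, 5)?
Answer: -23548/3 ≈ -7849.3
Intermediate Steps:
c(P) = -8 + P²/3
D(Q, I) = Q²
((-18 + c(-7))*203)*D(2, 5) = ((-18 + (-8 + (⅓)*(-7)²))*203)*2² = ((-18 + (-8 + (⅓)*49))*203)*4 = ((-18 + (-8 + 49/3))*203)*4 = ((-18 + 25/3)*203)*4 = -29/3*203*4 = -5887/3*4 = -23548/3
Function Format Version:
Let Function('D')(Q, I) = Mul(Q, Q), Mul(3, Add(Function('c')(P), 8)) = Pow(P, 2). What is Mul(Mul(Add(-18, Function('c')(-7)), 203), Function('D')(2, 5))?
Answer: Rational(-23548, 3) ≈ -7849.3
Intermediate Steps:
Function('c')(P) = Add(-8, Mul(Rational(1, 3), Pow(P, 2)))
Function('D')(Q, I) = Pow(Q, 2)
Mul(Mul(Add(-18, Function('c')(-7)), 203), Function('D')(2, 5)) = Mul(Mul(Add(-18, Add(-8, Mul(Rational(1, 3), Pow(-7, 2)))), 203), Pow(2, 2)) = Mul(Mul(Add(-18, Add(-8, Mul(Rational(1, 3), 49))), 203), 4) = Mul(Mul(Add(-18, Add(-8, Rational(49, 3))), 203), 4) = Mul(Mul(Add(-18, Rational(25, 3)), 203), 4) = Mul(Mul(Rational(-29, 3), 203), 4) = Mul(Rational(-5887, 3), 4) = Rational(-23548, 3)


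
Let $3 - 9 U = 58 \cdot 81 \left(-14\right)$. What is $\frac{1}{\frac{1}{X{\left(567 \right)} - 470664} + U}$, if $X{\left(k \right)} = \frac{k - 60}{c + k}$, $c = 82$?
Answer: $\frac{305460429}{2232406634626} \approx 0.00013683$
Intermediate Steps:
$U = \frac{21925}{3}$ ($U = \frac{1}{3} - \frac{58 \cdot 81 \left(-14\right)}{9} = \frac{1}{3} - \frac{4698 \left(-14\right)}{9} = \frac{1}{3} - -7308 = \frac{1}{3} + 7308 = \frac{21925}{3} \approx 7308.3$)
$X{\left(k \right)} = \frac{-60 + k}{82 + k}$ ($X{\left(k \right)} = \frac{k - 60}{82 + k} = \frac{-60 + k}{82 + k}$)
$\frac{1}{\frac{1}{X{\left(567 \right)} - 470664} + U} = \frac{1}{\frac{1}{\frac{-60 + 567}{82 + 567} - 470664} + \frac{21925}{3}} = \frac{1}{\frac{1}{\frac{1}{649} \cdot 507 - 470664} + \frac{21925}{3}} = \frac{1}{\frac{1}{\frac{507}{649} - 470664} + \frac{21925}{3}} = \frac{1}{\frac{1}{- \frac{305460429}{649}} + \frac{21925}{3}} = \frac{1}{- \frac{649}{305460429} + \frac{21925}{3}} = \frac{1}{\frac{2232406634626}{305460429}} = \frac{305460429}{2232406634626}$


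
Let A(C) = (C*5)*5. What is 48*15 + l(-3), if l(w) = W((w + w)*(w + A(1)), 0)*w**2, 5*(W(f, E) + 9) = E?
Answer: 639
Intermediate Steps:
A(C) = 25*C (A(C) = (5*C)*5 = 25*C)
W(f, E) = -9 + E/5
l(w) = -9*w**2 (l(w) = (-9 + (1/5)*0)*w**2 = (-9 + 0)*w**2 = -9*w**2)
48*15 + l(-3) = 48*15 - 9*(-3)**2 = 720 - 9*9 = 720 - 81 = 639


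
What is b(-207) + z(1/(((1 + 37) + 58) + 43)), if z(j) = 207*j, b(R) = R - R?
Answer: 207/139 ≈ 1.4892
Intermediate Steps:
b(R) = 0
b(-207) + z(1/(((1 + 37) + 58) + 43)) = 0 + 207/(((1 + 37) + 58) + 43) = 0 + 207/((38 + 58) + 43) = 0 + 207/(96 + 43) = 0 + 207/139 = 207/139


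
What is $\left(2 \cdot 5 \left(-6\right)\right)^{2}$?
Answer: $3600$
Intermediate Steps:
$\left(2 \cdot 5 \left(-6\right)\right)^{2} = \left(10 \left(-6\right)\right)^{2} = \left(-60\right)^{2} = 3600$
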